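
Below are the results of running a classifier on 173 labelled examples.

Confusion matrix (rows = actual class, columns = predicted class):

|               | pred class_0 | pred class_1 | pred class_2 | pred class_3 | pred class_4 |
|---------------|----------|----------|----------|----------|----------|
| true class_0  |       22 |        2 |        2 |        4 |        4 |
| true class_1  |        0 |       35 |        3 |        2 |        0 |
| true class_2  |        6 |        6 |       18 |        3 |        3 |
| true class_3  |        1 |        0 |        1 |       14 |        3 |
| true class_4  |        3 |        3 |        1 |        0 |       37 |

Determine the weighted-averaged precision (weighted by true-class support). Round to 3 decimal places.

Per-class precision (TP/(TP+FP)):
  class_0: TP=22, FP=0+6+1+3=10 → 22/32 = 0.6875
  class_1: TP=35, FP=2+6+0+3=11 → 35/46 = 0.7609
  class_2: TP=18, FP=2+3+1+1=7 → 18/25 = 0.7200
  class_3: TP=14, FP=4+2+3+0=9 → 14/23 = 0.6087
  class_4: TP=37, FP=4+0+3+3=10 → 37/47 = 0.7872
Weighted-precision = Σ (supportᵢ/N)·precisionᵢ with N=173: (34/173)·0.6875 + (40/173)·0.7609 + (36/173)·0.7200 + (19/173)·0.6087 + (44/173)·0.7872 = 0.728

0.728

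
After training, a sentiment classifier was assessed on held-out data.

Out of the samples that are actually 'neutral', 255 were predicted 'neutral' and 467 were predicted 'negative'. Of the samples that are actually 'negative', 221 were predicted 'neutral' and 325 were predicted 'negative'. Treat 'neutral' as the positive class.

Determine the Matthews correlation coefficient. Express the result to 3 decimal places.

-0.053

MCC = (TP·TN − FP·FN) / √((TP+FP)(TP+FN)(TN+FP)(TN+FN))
Numerator = 255·325 − 221·467 = -20332
Denominator = √(476·722·546·792) = √148614770304 = 385505.8629
MCC = -20332 / 385505.8629 = -0.053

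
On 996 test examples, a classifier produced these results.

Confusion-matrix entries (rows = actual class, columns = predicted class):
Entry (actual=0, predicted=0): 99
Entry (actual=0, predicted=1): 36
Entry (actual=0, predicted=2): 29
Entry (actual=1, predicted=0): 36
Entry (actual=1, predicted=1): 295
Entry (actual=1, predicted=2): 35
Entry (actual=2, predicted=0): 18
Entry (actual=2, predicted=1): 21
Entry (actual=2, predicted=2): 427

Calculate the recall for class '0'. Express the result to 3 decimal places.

0.604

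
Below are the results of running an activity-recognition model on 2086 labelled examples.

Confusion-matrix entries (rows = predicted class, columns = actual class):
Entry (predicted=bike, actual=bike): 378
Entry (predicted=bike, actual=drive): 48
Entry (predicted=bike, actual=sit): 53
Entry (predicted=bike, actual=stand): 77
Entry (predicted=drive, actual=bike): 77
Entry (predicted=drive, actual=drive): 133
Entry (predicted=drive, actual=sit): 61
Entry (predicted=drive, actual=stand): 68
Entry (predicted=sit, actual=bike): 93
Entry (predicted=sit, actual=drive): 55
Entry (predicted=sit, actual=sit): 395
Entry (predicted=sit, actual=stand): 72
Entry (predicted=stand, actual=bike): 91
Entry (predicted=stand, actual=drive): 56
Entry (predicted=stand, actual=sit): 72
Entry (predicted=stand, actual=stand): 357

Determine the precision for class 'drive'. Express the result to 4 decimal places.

0.3923

Treat 'drive' as positive and all other classes as negative.
precision = TP/(TP+FP).
drive: TP=133, FP=77+61+68=206 → 133/339 = 0.39233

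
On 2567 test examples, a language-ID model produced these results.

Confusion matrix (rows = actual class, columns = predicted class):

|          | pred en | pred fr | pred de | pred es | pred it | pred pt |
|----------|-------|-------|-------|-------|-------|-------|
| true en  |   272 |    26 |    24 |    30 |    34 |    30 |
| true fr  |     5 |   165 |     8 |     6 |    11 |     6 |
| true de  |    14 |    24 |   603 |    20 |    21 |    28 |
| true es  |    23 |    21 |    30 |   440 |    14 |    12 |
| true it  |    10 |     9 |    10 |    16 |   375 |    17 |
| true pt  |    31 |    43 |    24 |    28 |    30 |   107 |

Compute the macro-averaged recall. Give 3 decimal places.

Per-class recall (TP/(TP+FN)):
  en: TP=272, FN=26+24+30+34+30=144 → 272/416 = 0.6538
  fr: TP=165, FN=5+8+6+11+6=36 → 165/201 = 0.8209
  de: TP=603, FN=14+24+20+21+28=107 → 603/710 = 0.8493
  es: TP=440, FN=23+21+30+14+12=100 → 440/540 = 0.8148
  it: TP=375, FN=10+9+10+16+17=62 → 375/437 = 0.8581
  pt: TP=107, FN=31+43+24+28+30=156 → 107/263 = 0.4068
Macro-recall = mean = (0.6538 + 0.8209 + 0.8493 + 0.8148 + 0.8581 + 0.4068) / 6 = 0.734

0.734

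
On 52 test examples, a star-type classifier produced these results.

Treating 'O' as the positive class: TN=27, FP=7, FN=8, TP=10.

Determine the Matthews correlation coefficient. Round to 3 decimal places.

MCC = (TP·TN − FP·FN) / √((TP+FP)(TP+FN)(TN+FP)(TN+FN))
Numerator = 10·27 − 7·8 = 214
Denominator = √(17·18·34·35) = √364140 = 603.4401
MCC = 214 / 603.4401 = 0.355

0.355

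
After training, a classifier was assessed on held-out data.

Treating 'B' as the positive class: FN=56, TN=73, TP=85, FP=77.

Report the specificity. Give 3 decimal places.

Specificity = TN/(TN+FP) = 73/(73+77) = 0.487

0.487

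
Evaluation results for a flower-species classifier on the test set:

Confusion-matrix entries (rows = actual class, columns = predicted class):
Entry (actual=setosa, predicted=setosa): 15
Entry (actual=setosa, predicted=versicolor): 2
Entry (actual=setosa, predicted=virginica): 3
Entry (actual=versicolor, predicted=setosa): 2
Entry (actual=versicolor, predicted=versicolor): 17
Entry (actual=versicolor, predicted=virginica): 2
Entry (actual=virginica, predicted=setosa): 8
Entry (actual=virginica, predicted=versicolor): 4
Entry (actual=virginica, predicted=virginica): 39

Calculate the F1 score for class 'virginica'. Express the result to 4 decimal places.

Treat 'virginica' as positive and all other classes as negative.
F1 score = 2·TP/(2·TP+FP+FN).
virginica: TP=39, FP=3+2=5, FN=8+4=12 → 78/95 = 0.82105

0.8211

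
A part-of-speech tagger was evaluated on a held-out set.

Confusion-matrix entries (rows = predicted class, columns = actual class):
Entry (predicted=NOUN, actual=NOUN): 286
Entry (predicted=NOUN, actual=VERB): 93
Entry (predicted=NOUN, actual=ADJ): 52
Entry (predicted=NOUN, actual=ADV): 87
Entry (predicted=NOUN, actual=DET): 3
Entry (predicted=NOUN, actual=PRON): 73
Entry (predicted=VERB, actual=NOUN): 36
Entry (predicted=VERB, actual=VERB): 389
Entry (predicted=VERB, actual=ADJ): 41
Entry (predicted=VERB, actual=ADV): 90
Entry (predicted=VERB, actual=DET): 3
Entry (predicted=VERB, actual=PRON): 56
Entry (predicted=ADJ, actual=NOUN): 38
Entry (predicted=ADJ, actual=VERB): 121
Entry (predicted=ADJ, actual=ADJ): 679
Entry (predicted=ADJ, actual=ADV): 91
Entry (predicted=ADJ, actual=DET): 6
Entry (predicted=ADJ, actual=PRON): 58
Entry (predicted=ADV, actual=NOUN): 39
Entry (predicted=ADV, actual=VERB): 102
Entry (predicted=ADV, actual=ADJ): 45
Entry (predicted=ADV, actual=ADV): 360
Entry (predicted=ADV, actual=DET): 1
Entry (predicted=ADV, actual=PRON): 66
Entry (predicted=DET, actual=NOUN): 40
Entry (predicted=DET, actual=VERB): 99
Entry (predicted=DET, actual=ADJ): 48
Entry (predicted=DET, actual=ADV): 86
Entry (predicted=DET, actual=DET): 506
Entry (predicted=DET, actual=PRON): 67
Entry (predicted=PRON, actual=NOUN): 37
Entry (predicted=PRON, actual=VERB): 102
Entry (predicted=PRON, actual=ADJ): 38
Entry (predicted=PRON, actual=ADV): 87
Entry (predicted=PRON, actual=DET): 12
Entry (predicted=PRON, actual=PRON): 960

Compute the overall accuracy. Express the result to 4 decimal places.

Accuracy = trace / total = (286+389+679+360+506+960=3180) / 4897 = 3180/4897 = 0.6494

0.6494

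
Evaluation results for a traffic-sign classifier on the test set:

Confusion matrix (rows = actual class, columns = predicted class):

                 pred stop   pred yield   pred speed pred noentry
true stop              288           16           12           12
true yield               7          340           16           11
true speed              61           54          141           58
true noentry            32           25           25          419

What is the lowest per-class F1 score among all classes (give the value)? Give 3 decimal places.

Per-class F1 score (2·TP/(2·TP+FP+FN)):
  stop: TP=288, FP=7+61+32=100, FN=16+12+12=40 → 576/716 = 0.8045
  yield: TP=340, FP=16+54+25=95, FN=7+16+11=34 → 680/809 = 0.8405
  speed: TP=141, FP=12+16+25=53, FN=61+54+58=173 → 282/508 = 0.5551
  noentry: TP=419, FP=12+11+58=81, FN=32+25+25=82 → 838/1001 = 0.8372
Lowest is class 'speed' with F1 score = 0.555.

0.555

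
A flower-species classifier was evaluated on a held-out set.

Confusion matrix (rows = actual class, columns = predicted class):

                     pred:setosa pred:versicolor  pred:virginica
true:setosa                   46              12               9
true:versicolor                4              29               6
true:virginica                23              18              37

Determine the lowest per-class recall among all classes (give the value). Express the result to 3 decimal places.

Per-class recall (TP/(TP+FN)):
  setosa: TP=46, FN=12+9=21 → 46/67 = 0.6866
  versicolor: TP=29, FN=4+6=10 → 29/39 = 0.7436
  virginica: TP=37, FN=23+18=41 → 37/78 = 0.4744
Lowest is class 'virginica' with recall = 0.474.

0.474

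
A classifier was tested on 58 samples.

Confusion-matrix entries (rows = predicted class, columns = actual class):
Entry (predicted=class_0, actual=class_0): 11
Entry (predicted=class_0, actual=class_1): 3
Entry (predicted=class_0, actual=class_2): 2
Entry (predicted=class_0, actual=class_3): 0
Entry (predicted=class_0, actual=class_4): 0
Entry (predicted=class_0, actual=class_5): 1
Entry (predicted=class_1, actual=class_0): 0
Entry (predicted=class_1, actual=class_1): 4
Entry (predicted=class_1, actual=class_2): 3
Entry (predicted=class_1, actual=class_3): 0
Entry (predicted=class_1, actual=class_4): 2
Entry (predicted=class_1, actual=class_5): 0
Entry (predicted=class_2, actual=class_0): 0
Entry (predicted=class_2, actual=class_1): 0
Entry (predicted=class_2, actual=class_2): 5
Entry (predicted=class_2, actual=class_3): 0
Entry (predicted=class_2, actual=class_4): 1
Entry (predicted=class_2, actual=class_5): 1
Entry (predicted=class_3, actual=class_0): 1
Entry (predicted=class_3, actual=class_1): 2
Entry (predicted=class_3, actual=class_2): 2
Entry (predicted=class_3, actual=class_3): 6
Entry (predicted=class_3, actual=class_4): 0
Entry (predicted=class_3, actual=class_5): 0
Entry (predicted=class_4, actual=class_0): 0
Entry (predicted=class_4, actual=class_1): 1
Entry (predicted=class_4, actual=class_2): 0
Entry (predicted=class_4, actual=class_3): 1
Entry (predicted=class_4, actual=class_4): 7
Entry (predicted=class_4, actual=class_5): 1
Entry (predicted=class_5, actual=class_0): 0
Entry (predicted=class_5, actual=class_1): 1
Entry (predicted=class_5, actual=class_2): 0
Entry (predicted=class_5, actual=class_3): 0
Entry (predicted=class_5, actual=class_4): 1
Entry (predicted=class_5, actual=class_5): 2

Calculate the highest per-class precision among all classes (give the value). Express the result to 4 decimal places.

Per-class precision (TP/(TP+FP)):
  class_0: TP=11, FP=3+2+0+0+1=6 → 11/17 = 0.64706
  class_1: TP=4, FP=0+3+0+2+0=5 → 4/9 = 0.44444
  class_2: TP=5, FP=0+0+0+1+1=2 → 5/7 = 0.71429
  class_3: TP=6, FP=1+2+2+0+0=5 → 6/11 = 0.54545
  class_4: TP=7, FP=0+1+0+1+1=3 → 7/10 = 0.70000
  class_5: TP=2, FP=0+1+0+0+1=2 → 2/4 = 0.50000
Highest is class 'class_2' with precision = 0.7143.

0.7143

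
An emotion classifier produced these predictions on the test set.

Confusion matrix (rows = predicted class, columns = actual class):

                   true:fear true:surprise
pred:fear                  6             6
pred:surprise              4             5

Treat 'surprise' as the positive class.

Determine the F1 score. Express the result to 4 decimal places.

Precision = TP/(TP+FP) = 5/9 = 0.5556
Recall = TP/(TP+FN) = 5/11 = 0.4545
F1 = 2·TP/(2·TP+FP+FN) = 10/20 = 0.5000

0.5000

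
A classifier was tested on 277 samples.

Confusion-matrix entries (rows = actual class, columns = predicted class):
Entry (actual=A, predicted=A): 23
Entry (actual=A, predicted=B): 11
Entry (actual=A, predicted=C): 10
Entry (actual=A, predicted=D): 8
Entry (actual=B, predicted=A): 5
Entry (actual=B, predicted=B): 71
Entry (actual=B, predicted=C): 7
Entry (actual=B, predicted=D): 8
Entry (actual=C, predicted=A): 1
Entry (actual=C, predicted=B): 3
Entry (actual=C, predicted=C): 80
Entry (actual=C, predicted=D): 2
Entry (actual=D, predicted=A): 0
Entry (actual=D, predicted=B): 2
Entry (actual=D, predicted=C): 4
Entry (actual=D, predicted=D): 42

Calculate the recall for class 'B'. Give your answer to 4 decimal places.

Take TP from the diagonal, FP from the rest of the 'B' prediction marginal, FN from the rest of the 'B' actual marginal.
recall = TP/(TP+FN).
B: TP=71, FN=5+7+8=20 → 71/91 = 0.78022

0.7802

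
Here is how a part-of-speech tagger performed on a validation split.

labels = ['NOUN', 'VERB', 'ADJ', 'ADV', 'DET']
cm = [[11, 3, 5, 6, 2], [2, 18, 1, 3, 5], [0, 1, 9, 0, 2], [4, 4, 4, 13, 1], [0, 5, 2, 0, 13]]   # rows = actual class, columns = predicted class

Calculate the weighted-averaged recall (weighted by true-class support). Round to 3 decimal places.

Per-class recall (TP/(TP+FN)):
  NOUN: TP=11, FN=3+5+6+2=16 → 11/27 = 0.4074
  VERB: TP=18, FN=2+1+3+5=11 → 18/29 = 0.6207
  ADJ: TP=9, FN=0+1+0+2=3 → 9/12 = 0.7500
  ADV: TP=13, FN=4+4+4+1=13 → 13/26 = 0.5000
  DET: TP=13, FN=0+5+2+0=7 → 13/20 = 0.6500
Weighted-recall = Σ (supportᵢ/N)·recallᵢ with N=114: (27/114)·0.4074 + (29/114)·0.6207 + (12/114)·0.7500 + (26/114)·0.5000 + (20/114)·0.6500 = 0.561

0.561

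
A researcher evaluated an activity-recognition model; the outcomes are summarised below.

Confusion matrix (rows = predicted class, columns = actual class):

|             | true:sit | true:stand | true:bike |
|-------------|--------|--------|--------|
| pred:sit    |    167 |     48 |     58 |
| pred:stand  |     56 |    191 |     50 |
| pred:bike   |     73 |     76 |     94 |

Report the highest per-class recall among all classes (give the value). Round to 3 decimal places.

Per-class recall (TP/(TP+FN)):
  sit: TP=167, FN=56+73=129 → 167/296 = 0.5642
  stand: TP=191, FN=48+76=124 → 191/315 = 0.6063
  bike: TP=94, FN=58+50=108 → 94/202 = 0.4653
Highest is class 'stand' with recall = 0.606.

0.606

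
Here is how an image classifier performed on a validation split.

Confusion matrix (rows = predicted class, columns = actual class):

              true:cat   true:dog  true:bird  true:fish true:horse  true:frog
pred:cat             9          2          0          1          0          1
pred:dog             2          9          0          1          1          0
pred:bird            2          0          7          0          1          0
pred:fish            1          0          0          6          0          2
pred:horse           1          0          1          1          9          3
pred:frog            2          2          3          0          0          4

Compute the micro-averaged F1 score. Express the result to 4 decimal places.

Micro-averaging pools counts across classes: ΣTP=44, ΣFP=27, ΣFN=27.
Micro-F1 score = 2·TP/(2·TP+FP+FN) on pooled counts = 0.6197 (equals overall accuracy in single-label multiclass).

0.6197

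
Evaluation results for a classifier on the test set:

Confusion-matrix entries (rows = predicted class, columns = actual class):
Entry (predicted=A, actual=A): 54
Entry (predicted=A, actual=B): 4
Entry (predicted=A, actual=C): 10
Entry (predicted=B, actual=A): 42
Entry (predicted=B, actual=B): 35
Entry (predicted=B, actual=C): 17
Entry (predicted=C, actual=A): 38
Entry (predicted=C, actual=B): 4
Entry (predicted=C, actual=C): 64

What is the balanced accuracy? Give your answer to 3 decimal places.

0.640

Balanced accuracy = mean of per-class recall.
  A: recall = 54/134 = 0.4030
  B: recall = 35/43 = 0.8140
  C: recall = 64/91 = 0.7033
Mean = (0.4030 + 0.8140 + 0.7033) / 3 = 0.640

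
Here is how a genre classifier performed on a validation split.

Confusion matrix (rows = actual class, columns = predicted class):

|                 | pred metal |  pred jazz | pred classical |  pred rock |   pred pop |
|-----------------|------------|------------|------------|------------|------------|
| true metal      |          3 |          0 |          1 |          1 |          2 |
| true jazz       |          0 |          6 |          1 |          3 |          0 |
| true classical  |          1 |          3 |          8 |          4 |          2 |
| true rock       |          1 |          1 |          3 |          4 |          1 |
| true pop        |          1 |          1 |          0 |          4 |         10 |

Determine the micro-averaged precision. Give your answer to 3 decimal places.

Micro-averaging pools counts across classes: ΣTP=31, ΣFP=30, ΣFN=30.
Micro-precision = TP/(TP+FP) on pooled counts = 0.508 (equals overall accuracy in single-label multiclass).

0.508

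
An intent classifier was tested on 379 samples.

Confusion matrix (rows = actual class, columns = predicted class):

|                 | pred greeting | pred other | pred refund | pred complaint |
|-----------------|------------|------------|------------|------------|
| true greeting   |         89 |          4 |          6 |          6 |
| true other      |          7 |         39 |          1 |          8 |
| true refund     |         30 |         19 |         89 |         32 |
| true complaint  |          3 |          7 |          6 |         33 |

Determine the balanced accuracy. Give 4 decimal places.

0.6884

Balanced accuracy = mean of per-class recall.
  greeting: recall = 89/105 = 0.84762
  other: recall = 39/55 = 0.70909
  refund: recall = 89/170 = 0.52353
  complaint: recall = 33/49 = 0.67347
Mean = (0.84762 + 0.70909 + 0.52353 + 0.67347) / 4 = 0.6884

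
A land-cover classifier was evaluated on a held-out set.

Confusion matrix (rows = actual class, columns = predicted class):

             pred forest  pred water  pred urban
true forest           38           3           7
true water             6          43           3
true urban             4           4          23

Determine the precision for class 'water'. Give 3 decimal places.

0.860

precision = TP/(TP+FP).
water: TP=43, FP=3+4=7 → 43/50 = 0.8600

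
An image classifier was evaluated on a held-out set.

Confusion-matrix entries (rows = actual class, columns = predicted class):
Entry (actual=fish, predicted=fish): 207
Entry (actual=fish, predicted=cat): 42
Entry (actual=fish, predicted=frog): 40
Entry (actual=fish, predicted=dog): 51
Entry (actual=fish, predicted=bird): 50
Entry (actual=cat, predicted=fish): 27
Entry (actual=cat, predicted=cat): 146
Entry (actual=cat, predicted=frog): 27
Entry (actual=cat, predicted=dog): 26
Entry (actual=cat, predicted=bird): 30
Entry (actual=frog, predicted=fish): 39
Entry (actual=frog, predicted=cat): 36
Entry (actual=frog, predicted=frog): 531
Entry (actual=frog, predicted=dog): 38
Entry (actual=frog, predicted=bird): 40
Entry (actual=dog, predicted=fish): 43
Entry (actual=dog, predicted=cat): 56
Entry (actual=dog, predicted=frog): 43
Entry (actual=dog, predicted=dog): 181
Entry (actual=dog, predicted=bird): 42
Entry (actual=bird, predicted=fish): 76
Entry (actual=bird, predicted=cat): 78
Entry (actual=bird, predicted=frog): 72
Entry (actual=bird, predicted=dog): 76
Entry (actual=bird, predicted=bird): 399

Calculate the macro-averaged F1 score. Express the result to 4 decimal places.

0.5777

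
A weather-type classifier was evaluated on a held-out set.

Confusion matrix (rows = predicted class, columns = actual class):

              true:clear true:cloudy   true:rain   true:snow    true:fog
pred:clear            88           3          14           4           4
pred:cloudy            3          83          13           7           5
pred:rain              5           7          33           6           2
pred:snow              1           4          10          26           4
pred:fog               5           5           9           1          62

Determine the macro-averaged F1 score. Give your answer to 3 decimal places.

Per-class F1 score (2·TP/(2·TP+FP+FN)):
  clear: TP=88, FP=3+14+4+4=25, FN=3+5+1+5=14 → 176/215 = 0.8186
  cloudy: TP=83, FP=3+13+7+5=28, FN=3+7+4+5=19 → 166/213 = 0.7793
  rain: TP=33, FP=5+7+6+2=20, FN=14+13+10+9=46 → 66/132 = 0.5000
  snow: TP=26, FP=1+4+10+4=19, FN=4+7+6+1=18 → 52/89 = 0.5843
  fog: TP=62, FP=5+5+9+1=20, FN=4+5+2+4=15 → 124/159 = 0.7799
Macro-F1 score = mean = (0.8186 + 0.7793 + 0.5000 + 0.5843 + 0.7799) / 5 = 0.692

0.692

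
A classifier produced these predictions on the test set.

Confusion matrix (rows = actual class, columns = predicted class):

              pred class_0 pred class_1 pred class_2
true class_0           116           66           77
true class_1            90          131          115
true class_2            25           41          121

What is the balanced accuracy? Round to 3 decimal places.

Balanced accuracy = mean of per-class recall.
  class_0: recall = 116/259 = 0.4479
  class_1: recall = 131/336 = 0.3899
  class_2: recall = 121/187 = 0.6471
Mean = (0.4479 + 0.3899 + 0.6471) / 3 = 0.495

0.495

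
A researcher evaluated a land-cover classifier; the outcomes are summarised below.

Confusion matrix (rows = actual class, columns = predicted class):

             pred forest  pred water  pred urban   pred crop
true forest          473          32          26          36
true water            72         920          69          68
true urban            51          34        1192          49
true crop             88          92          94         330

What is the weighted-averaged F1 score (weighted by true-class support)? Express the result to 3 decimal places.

0.801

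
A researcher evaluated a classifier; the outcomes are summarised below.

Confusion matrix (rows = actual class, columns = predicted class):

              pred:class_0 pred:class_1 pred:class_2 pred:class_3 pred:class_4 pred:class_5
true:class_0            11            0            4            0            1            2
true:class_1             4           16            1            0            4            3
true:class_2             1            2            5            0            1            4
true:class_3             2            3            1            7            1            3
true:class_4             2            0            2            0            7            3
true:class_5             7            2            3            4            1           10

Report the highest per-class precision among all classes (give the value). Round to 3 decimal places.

Per-class precision (TP/(TP+FP)):
  class_0: TP=11, FP=4+1+2+2+7=16 → 11/27 = 0.4074
  class_1: TP=16, FP=0+2+3+0+2=7 → 16/23 = 0.6957
  class_2: TP=5, FP=4+1+1+2+3=11 → 5/16 = 0.3125
  class_3: TP=7, FP=0+0+0+0+4=4 → 7/11 = 0.6364
  class_4: TP=7, FP=1+4+1+1+1=8 → 7/15 = 0.4667
  class_5: TP=10, FP=2+3+4+3+3=15 → 10/25 = 0.4000
Highest is class 'class_1' with precision = 0.696.

0.696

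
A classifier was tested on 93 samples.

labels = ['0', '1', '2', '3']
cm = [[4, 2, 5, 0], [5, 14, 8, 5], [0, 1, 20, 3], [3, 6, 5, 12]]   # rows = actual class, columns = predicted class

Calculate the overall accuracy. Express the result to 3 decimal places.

0.538

Accuracy = trace / total = (4+14+20+12=50) / 93 = 50/93 = 0.538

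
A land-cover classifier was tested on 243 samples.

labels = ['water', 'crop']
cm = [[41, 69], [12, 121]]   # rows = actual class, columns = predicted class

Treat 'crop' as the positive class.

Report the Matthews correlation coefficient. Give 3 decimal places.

MCC = (TP·TN − FP·FN) / √((TP+FP)(TP+FN)(TN+FP)(TN+FN))
Numerator = 121·41 − 69·12 = 4133
Denominator = √(190·133·110·53) = √147324100 = 12137.7140
MCC = 4133 / 12137.7140 = 0.341

0.341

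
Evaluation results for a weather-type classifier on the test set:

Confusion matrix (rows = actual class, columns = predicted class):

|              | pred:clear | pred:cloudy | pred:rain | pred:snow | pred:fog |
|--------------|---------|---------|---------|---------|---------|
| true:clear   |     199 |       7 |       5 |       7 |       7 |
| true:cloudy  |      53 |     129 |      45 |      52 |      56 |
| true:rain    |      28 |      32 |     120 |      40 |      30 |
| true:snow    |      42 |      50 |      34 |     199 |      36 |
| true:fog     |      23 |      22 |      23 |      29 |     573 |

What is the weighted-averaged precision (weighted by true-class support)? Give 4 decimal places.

Per-class precision (TP/(TP+FP)):
  clear: TP=199, FP=53+28+42+23=146 → 199/345 = 0.57681
  cloudy: TP=129, FP=7+32+50+22=111 → 129/240 = 0.53750
  rain: TP=120, FP=5+45+34+23=107 → 120/227 = 0.52863
  snow: TP=199, FP=7+52+40+29=128 → 199/327 = 0.60856
  fog: TP=573, FP=7+56+30+36=129 → 573/702 = 0.81624
Weighted-precision = Σ (supportᵢ/N)·precisionᵢ with N=1841: (225/1841)·0.57681 + (335/1841)·0.53750 + (250/1841)·0.52863 + (361/1841)·0.60856 + (670/1841)·0.81624 = 0.6565

0.6565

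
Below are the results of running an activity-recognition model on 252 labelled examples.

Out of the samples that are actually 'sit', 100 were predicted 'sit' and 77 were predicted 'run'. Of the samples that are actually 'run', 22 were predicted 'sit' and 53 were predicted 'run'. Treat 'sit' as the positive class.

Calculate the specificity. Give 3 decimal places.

Specificity = TN/(TN+FP) = 53/(53+22) = 0.707

0.707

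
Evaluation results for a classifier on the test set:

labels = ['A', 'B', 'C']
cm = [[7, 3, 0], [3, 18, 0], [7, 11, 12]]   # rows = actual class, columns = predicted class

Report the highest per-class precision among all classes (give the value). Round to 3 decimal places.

Per-class precision (TP/(TP+FP)):
  A: TP=7, FP=3+7=10 → 7/17 = 0.4118
  B: TP=18, FP=3+11=14 → 18/32 = 0.5625
  C: TP=12, FP=0+0=0 → 12/12 = 1.0000
Highest is class 'C' with precision = 1.000.

1.000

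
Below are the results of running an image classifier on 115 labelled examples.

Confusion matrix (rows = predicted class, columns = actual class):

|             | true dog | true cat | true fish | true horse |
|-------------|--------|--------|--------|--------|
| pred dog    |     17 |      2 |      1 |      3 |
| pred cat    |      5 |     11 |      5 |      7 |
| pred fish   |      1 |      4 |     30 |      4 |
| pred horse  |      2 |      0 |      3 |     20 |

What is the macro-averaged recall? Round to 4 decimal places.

0.6711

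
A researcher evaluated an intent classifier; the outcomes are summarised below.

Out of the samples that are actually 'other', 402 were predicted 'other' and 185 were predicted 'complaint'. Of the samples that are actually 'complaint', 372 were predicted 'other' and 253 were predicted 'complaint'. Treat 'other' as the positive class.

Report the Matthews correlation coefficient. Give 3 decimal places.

0.093

MCC = (TP·TN − FP·FN) / √((TP+FP)(TP+FN)(TN+FP)(TN+FN))
Numerator = 402·253 − 372·185 = 32886
Denominator = √(774·587·625·438) = √124375027500 = 352668.4385
MCC = 32886 / 352668.4385 = 0.093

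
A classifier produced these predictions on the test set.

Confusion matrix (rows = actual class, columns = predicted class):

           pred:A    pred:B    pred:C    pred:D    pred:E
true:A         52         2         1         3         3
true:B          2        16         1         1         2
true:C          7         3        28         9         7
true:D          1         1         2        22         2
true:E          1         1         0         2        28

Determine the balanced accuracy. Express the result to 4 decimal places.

0.7518

Balanced accuracy = mean of per-class recall.
  A: recall = 52/61 = 0.85246
  B: recall = 16/22 = 0.72727
  C: recall = 28/54 = 0.51852
  D: recall = 22/28 = 0.78571
  E: recall = 28/32 = 0.87500
Mean = (0.85246 + 0.72727 + 0.51852 + 0.78571 + 0.87500) / 5 = 0.7518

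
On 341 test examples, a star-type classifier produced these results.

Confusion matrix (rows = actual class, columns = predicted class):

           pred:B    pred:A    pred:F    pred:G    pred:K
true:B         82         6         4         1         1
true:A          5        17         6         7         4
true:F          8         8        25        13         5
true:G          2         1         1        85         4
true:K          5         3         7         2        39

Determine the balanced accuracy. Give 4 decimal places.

Balanced accuracy = mean of per-class recall.
  B: recall = 82/94 = 0.87234
  A: recall = 17/39 = 0.43590
  F: recall = 25/59 = 0.42373
  G: recall = 85/93 = 0.91398
  K: recall = 39/56 = 0.69643
Mean = (0.87234 + 0.43590 + 0.42373 + 0.91398 + 0.69643) / 5 = 0.6685

0.6685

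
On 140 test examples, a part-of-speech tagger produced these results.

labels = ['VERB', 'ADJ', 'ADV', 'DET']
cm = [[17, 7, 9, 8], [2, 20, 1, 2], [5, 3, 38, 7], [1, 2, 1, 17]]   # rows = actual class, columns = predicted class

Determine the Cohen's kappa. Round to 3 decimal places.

0.535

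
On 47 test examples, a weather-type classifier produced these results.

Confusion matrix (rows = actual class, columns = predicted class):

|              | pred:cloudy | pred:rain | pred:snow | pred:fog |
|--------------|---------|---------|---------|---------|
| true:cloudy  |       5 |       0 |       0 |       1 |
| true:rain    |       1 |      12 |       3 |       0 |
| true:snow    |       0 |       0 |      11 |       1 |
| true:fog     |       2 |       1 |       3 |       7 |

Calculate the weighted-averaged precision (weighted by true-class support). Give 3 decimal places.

0.774

Per-class precision (TP/(TP+FP)):
  cloudy: TP=5, FP=1+0+2=3 → 5/8 = 0.6250
  rain: TP=12, FP=0+0+1=1 → 12/13 = 0.9231
  snow: TP=11, FP=0+3+3=6 → 11/17 = 0.6471
  fog: TP=7, FP=1+0+1=2 → 7/9 = 0.7778
Weighted-precision = Σ (supportᵢ/N)·precisionᵢ with N=47: (6/47)·0.6250 + (16/47)·0.9231 + (12/47)·0.6471 + (13/47)·0.7778 = 0.774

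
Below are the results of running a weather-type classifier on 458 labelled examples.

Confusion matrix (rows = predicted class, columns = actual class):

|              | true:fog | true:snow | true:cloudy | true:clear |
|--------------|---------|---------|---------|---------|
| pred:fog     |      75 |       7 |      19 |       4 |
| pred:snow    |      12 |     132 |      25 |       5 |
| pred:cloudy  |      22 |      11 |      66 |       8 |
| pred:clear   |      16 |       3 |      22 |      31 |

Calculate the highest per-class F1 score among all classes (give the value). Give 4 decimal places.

0.8073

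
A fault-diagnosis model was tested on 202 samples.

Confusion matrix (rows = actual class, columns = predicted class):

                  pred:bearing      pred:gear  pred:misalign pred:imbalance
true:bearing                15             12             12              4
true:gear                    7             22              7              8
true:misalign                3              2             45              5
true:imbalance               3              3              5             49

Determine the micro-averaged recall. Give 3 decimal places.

0.649

Micro-averaging pools counts across classes: ΣTP=131, ΣFP=71, ΣFN=71.
Micro-recall = TP/(TP+FN) on pooled counts = 0.649 (equals overall accuracy in single-label multiclass).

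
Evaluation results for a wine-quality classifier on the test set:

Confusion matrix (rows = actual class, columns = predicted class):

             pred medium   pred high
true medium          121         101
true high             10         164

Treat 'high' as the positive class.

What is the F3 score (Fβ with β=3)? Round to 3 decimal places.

0.896

Fβ = (1+β²)·TP / ((1+β²)·TP + β²·FN + FP), with β²=9
= 10·164 / (10·164 + 9·10 + 101) = 0.896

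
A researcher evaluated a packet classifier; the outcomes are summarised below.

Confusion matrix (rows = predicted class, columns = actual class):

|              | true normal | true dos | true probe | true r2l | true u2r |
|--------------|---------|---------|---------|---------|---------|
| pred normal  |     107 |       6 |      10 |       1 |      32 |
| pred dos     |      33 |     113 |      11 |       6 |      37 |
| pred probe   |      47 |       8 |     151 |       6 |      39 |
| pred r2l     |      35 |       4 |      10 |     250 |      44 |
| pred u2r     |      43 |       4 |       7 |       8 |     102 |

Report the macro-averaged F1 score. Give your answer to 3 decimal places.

0.634

Per-class F1 score (2·TP/(2·TP+FP+FN)):
  normal: TP=107, FP=6+10+1+32=49, FN=33+47+35+43=158 → 214/421 = 0.5083
  dos: TP=113, FP=33+11+6+37=87, FN=6+8+4+4=22 → 226/335 = 0.6746
  probe: TP=151, FP=47+8+6+39=100, FN=10+11+10+7=38 → 302/440 = 0.6864
  r2l: TP=250, FP=35+4+10+44=93, FN=1+6+6+8=21 → 500/614 = 0.8143
  u2r: TP=102, FP=43+4+7+8=62, FN=32+37+39+44=152 → 204/418 = 0.4880
Macro-F1 score = mean = (0.5083 + 0.6746 + 0.6864 + 0.8143 + 0.4880) / 5 = 0.634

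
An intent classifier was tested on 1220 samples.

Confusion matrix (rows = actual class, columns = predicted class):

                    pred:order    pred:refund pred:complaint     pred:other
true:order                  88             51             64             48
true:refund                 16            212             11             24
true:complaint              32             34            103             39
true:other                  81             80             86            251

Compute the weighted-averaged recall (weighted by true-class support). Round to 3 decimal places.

0.536

Per-class recall (TP/(TP+FN)):
  order: TP=88, FN=51+64+48=163 → 88/251 = 0.3506
  refund: TP=212, FN=16+11+24=51 → 212/263 = 0.8061
  complaint: TP=103, FN=32+34+39=105 → 103/208 = 0.4952
  other: TP=251, FN=81+80+86=247 → 251/498 = 0.5040
Weighted-recall = Σ (supportᵢ/N)·recallᵢ with N=1220: (251/1220)·0.3506 + (263/1220)·0.8061 + (208/1220)·0.4952 + (498/1220)·0.5040 = 0.536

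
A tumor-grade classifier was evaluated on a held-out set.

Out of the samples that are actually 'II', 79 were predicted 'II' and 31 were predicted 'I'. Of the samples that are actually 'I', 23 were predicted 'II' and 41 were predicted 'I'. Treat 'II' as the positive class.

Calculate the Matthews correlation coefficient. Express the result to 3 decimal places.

MCC = (TP·TN − FP·FN) / √((TP+FP)(TP+FN)(TN+FP)(TN+FN))
Numerator = 79·41 − 23·31 = 2526
Denominator = √(102·110·64·72) = √51701760 = 7190.3936
MCC = 2526 / 7190.3936 = 0.351

0.351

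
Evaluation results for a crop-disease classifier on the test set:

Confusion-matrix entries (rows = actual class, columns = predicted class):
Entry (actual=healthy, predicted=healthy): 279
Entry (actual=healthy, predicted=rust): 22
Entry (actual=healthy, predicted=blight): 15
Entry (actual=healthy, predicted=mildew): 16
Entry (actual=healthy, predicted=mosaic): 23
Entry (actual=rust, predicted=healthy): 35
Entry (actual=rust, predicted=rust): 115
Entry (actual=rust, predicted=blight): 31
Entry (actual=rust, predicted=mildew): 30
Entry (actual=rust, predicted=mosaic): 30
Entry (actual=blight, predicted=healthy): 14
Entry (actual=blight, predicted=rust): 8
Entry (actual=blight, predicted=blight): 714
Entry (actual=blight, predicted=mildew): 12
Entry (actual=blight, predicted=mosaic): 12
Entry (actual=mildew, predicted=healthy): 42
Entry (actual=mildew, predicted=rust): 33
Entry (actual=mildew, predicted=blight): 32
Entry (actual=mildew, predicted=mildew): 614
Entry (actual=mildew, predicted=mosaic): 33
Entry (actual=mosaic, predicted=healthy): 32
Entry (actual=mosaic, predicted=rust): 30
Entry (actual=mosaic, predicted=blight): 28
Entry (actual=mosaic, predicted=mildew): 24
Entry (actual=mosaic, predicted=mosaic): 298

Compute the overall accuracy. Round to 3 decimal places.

0.801

Accuracy = trace / total = (279+115+714+614+298=2020) / 2522 = 2020/2522 = 0.801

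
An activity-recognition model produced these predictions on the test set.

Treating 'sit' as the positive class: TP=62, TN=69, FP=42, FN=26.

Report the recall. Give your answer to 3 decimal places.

0.705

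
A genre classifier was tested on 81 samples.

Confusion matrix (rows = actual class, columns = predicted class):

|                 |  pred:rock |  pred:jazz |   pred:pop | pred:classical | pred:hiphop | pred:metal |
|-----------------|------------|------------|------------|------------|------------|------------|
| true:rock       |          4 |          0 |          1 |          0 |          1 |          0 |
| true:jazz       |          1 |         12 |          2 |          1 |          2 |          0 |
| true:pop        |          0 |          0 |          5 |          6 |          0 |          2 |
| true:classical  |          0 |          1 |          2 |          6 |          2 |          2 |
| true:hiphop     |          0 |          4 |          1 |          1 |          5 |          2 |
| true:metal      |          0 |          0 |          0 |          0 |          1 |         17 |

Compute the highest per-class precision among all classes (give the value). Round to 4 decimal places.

0.8000

Per-class precision (TP/(TP+FP)):
  rock: TP=4, FP=1+0+0+0+0=1 → 4/5 = 0.80000
  jazz: TP=12, FP=0+0+1+4+0=5 → 12/17 = 0.70588
  pop: TP=5, FP=1+2+2+1+0=6 → 5/11 = 0.45455
  classical: TP=6, FP=0+1+6+1+0=8 → 6/14 = 0.42857
  hiphop: TP=5, FP=1+2+0+2+1=6 → 5/11 = 0.45455
  metal: TP=17, FP=0+0+2+2+2=6 → 17/23 = 0.73913
Highest is class 'rock' with precision = 0.8000.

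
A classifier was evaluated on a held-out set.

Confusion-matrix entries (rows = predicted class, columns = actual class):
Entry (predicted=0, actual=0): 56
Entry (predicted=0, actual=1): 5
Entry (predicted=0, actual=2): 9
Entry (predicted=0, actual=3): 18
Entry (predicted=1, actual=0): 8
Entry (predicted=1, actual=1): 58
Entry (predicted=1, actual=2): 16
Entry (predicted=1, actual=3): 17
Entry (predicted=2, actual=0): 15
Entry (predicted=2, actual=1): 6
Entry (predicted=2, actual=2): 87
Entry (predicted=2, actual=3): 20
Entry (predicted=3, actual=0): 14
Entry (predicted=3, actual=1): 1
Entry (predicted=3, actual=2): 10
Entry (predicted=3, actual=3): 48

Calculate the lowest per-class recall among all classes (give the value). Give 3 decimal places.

0.466

Per-class recall (TP/(TP+FN)):
  0: TP=56, FN=8+15+14=37 → 56/93 = 0.6022
  1: TP=58, FN=5+6+1=12 → 58/70 = 0.8286
  2: TP=87, FN=9+16+10=35 → 87/122 = 0.7131
  3: TP=48, FN=18+17+20=55 → 48/103 = 0.4660
Lowest is class '3' with recall = 0.466.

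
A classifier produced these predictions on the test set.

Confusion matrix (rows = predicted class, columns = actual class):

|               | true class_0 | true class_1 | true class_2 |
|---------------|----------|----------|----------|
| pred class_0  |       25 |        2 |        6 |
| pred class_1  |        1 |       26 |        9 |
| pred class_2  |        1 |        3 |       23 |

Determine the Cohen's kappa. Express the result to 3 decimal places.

Observed agreement pₒ = trace/N = 74/96 = 0.7708
Expected agreement pₑ = Σ (rowᵢ·colᵢ)/N² = (27·33 + 31·36 + 38·27)/96² = 0.3291
κ = (pₒ − pₑ)/(1 − pₑ) = (0.7708 − 0.3291)/(1 − 0.3291) = 0.658

0.658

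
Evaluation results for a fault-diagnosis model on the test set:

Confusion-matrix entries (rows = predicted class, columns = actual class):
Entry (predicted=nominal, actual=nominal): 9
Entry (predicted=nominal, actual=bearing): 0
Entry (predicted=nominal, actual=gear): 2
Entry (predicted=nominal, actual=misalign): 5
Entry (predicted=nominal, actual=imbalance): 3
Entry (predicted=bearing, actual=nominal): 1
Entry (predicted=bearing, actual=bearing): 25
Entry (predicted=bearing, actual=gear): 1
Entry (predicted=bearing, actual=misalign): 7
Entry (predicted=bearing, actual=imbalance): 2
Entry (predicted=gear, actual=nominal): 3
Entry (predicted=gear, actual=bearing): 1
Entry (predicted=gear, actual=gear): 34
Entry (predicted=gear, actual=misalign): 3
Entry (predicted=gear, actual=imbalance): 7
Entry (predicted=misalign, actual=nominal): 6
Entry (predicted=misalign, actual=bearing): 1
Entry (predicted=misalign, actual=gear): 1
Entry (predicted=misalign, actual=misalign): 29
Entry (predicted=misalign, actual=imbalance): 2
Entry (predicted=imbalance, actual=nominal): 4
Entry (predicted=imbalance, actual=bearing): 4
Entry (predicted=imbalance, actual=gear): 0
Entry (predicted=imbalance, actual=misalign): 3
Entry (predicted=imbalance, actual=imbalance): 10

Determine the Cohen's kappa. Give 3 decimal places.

0.562

Observed agreement pₒ = trace/N = 107/163 = 0.6564
Expected agreement pₑ = Σ (rowᵢ·colᵢ)/N² = (23·19 + 31·36 + 38·48 + 47·39 + 24·21)/163² = 0.2151
κ = (pₒ − pₑ)/(1 − pₑ) = (0.6564 − 0.2151)/(1 − 0.2151) = 0.562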